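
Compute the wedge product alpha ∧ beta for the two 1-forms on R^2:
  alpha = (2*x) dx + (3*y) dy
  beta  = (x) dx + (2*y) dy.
alpha ∧ beta = (x*y) dx ∧ dy

Distribute the wedge, using dx_i ∧ dx_j = -dx_j ∧ dx_i and dx_i ∧ dx_i = 0. For each pair (i, j) with i < j, the coefficient of dx_i ∧ dx_j in alpha ∧ beta is (alpha_i * beta_j - alpha_j * beta_i). Collecting: alpha ∧ beta = (x*y) dx ∧ dy.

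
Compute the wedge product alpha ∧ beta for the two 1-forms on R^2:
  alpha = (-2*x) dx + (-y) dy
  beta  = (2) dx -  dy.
alpha ∧ beta = (2*x + 2*y) dx ∧ dy

Distribute the wedge, using dx_i ∧ dx_j = -dx_j ∧ dx_i and dx_i ∧ dx_i = 0. For each pair (i, j) with i < j, the coefficient of dx_i ∧ dx_j in alpha ∧ beta is (alpha_i * beta_j - alpha_j * beta_i). Collecting: alpha ∧ beta = (2*x + 2*y) dx ∧ dy.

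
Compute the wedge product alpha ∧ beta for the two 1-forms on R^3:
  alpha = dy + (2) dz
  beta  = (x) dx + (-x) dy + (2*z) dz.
alpha ∧ beta = (-x) dx ∧ dy + (2*x + 2*z) dy ∧ dz + (-2*x) dx ∧ dz

Distribute the wedge, using dx_i ∧ dx_j = -dx_j ∧ dx_i and dx_i ∧ dx_i = 0. For each pair (i, j) with i < j, the coefficient of dx_i ∧ dx_j in alpha ∧ beta is (alpha_i * beta_j - alpha_j * beta_i). Collecting: alpha ∧ beta = (-x) dx ∧ dy + (2*x + 2*z) dy ∧ dz + (-2*x) dx ∧ dz.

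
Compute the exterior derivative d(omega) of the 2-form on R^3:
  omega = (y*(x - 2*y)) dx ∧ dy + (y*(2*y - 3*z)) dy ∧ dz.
d(omega) = 0

For a 2-form omega = sum_{i<j} g_{ij} dx_i ∧ dx_j, the exterior derivative is
  d(omega) = sum_{i<j} d(g_{ij}) ∧ dx_i ∧ dx_j = sum_{i<j, k} (∂g_{ij}/∂x_k) dx_k ∧ dx_i ∧ dx_j.
Expand each term, using dx_k ∧ dx_i ∧ dx_j = sgn(permutation) dx_{(a)} ∧ dx_{(b)} ∧ dx_{(c)} with (a < b < c) sorted:

Collecting like 3-forms: d(omega) = 0.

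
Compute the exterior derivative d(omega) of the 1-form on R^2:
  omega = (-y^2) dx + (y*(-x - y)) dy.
d(omega) = (y) dx ∧ dy

For a 1-form omega = sum_i f_i dx_i, the exterior derivative is
  d(omega) = sum_{i < j} (∂f_j/∂x_i - ∂f_i/∂x_j) dx_i ∧ dx_j.
  coefficient of dx ∧ dy: ∂f_2/∂x - ∂f_1/∂y = ∂(y*(-x - y))/∂x - ∂(-y^2)/∂y = y
Assembling: d(omega) = (y) dx ∧ dy.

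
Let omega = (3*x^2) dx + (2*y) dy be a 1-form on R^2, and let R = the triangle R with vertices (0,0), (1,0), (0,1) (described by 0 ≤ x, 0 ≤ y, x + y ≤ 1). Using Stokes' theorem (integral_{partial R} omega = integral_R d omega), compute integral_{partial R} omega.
integral_(partial R) omega = 0

Stokes: integral_partial_R omega = integral_R d omega with d omega = (∂Q/∂x - ∂P/∂y) dx ∧ dy.
  ∂Q/∂x = 0
  ∂P/∂y = 0
  integrand = ∂Q/∂x - ∂P/∂y = 0.
Integrating over R: integral_0^1 integral_0^{1-x} (0) dy dx = 0.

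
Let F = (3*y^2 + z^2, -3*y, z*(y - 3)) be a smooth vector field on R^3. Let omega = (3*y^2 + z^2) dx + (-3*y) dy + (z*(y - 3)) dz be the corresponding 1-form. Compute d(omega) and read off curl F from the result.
d(omega) = (z) dy ∧ dz + (2*z) dz ∧ dx + (-6*y) dx ∧ dy; curl F = (z, 2*z, -6*y)

d omega = sum_{i<j} (∂f_j/∂x_i - ∂f_i/∂x_j) dx_i ∧ dx_j. Under the identification (dy ∧ dz, dz ∧ dx, dx ∧ dy) ↔ (e_x, e_y, e_z), the coefficients are exactly the components of curl F. Compute:
  ∂R/∂y - ∂Q/∂z = (z) - (0) = z
  ∂P/∂z - ∂R/∂x = (2*z) - (0) = 2*z
  ∂Q/∂x - ∂P/∂y = (0) - (6*y) = -6*y.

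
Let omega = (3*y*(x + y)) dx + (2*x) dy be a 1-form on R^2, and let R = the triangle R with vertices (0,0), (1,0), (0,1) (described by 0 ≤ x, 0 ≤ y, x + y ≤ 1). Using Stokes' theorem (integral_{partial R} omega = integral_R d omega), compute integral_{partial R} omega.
integral_(partial R) omega = -1/2

Stokes: integral_partial_R omega = integral_R d omega with d omega = (∂Q/∂x - ∂P/∂y) dx ∧ dy.
  ∂Q/∂x = 2
  ∂P/∂y = 3*x + 6*y
  integrand = ∂Q/∂x - ∂P/∂y = -3*x - 6*y + 2.
Integrating over R: integral_0^1 integral_0^{1-x} (-3*x - 6*y + 2) dy dx = -1/2.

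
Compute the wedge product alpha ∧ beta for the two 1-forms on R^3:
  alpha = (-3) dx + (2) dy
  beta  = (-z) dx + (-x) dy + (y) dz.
alpha ∧ beta = (3*x + 2*z) dx ∧ dy + (-3*y) dx ∧ dz + (2*y) dy ∧ dz

Distribute the wedge, using dx_i ∧ dx_j = -dx_j ∧ dx_i and dx_i ∧ dx_i = 0. For each pair (i, j) with i < j, the coefficient of dx_i ∧ dx_j in alpha ∧ beta is (alpha_i * beta_j - alpha_j * beta_i). Collecting: alpha ∧ beta = (3*x + 2*z) dx ∧ dy + (-3*y) dx ∧ dz + (2*y) dy ∧ dz.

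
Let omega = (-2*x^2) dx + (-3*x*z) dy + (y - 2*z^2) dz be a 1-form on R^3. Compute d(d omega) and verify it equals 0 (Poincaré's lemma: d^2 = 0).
d(d omega) = 0

Step 1: d omega = sum_{i<j} (∂f_j/∂x_i - ∂f_i/∂x_j) dx_i ∧ dx_j:
  coeff of dx ∧ dy: -3*z
  coeff of dx ∧ dz: 0
  coeff of dy ∧ dz: 3*x + 1
Step 2: Apply d again to each 2-form coefficient. The only possible 3-form in R^3 is dx ∧ dy ∧ dz, with coefficient
  ∂(coeff of dy∧dz)/∂x - ∂(coeff of dx∧dz)/∂y + ∂(coeff of dx∧dy)/∂z
  = ∂/∂x (3*x + 1) - ∂/∂y (0) + ∂/∂z (-3*z).
Each of these terms simplifies to sums of mixed partials that cancel in pairs. The result is 0 (by equality of mixed partials for smooth functions — Schwarz / Clairaut).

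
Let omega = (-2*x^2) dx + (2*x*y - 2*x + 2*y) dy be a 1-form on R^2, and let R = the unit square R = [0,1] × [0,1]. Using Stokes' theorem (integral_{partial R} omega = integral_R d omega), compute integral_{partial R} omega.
integral_(partial R) omega = -1

Stokes: integral_partial_R omega = integral_R d omega with d omega = (∂Q/∂x - ∂P/∂y) dx ∧ dy.
  ∂Q/∂x = 2*y - 2
  ∂P/∂y = 0
  integrand = ∂Q/∂x - ∂P/∂y = 2*y - 2.
Integrating over R: integral_0^1 integral_0^1 (2*y - 2) dx dy = -1.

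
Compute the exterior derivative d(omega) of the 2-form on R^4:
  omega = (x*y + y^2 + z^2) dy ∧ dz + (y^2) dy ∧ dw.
d(omega) = (y) dx ∧ dy ∧ dz

For a 2-form omega = sum_{i<j} g_{ij} dx_i ∧ dx_j, the exterior derivative is
  d(omega) = sum_{i<j} d(g_{ij}) ∧ dx_i ∧ dx_j = sum_{i<j, k} (∂g_{ij}/∂x_k) dx_k ∧ dx_i ∧ dx_j.
Expand each term, using dx_k ∧ dx_i ∧ dx_j = sgn(permutation) dx_{(a)} ∧ dx_{(b)} ∧ dx_{(c)} with (a < b < c) sorted:
  d(x*y + y^2 + z^2) includes (∂/∂x)(x*y + y^2 + z^2) dx = (y) dx, which multiplied by dy ∧ dz gives (y) dx ∧ dy ∧ dz
Collecting like 3-forms: d(omega) = (y) dx ∧ dy ∧ dz.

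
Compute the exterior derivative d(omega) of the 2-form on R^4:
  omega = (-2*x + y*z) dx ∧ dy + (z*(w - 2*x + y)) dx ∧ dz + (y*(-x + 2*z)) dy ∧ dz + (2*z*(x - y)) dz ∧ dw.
d(omega) = (-z) dx ∧ dy ∧ dz + (3*z) dx ∧ dz ∧ dw + (-2*z) dy ∧ dz ∧ dw

For a 2-form omega = sum_{i<j} g_{ij} dx_i ∧ dx_j, the exterior derivative is
  d(omega) = sum_{i<j} d(g_{ij}) ∧ dx_i ∧ dx_j = sum_{i<j, k} (∂g_{ij}/∂x_k) dx_k ∧ dx_i ∧ dx_j.
Expand each term, using dx_k ∧ dx_i ∧ dx_j = sgn(permutation) dx_{(a)} ∧ dx_{(b)} ∧ dx_{(c)} with (a < b < c) sorted:
  d(-2*x + y*z) includes (∂/∂z)(-2*x + y*z) dz = (y) dz, which multiplied by dx ∧ dy gives (y) dx ∧ dy ∧ dz
  d(z*(w - 2*x + y)) includes (∂/∂y)(z*(w - 2*x + y)) dy = (z) dy, which multiplied by dx ∧ dz gives (-z) dx ∧ dy ∧ dz
  d(z*(w - 2*x + y)) includes (∂/∂w)(z*(w - 2*x + y)) dw = (z) dw, which multiplied by dx ∧ dz gives (z) dx ∧ dz ∧ dw
  d(y*(-x + 2*z)) includes (∂/∂x)(y*(-x + 2*z)) dx = (-y) dx, which multiplied by dy ∧ dz gives (-y) dx ∧ dy ∧ dz
  d(2*z*(x - y)) includes (∂/∂x)(2*z*(x - y)) dx = (2*z) dx, which multiplied by dz ∧ dw gives (2*z) dx ∧ dz ∧ dw
  d(2*z*(x - y)) includes (∂/∂y)(2*z*(x - y)) dy = (-2*z) dy, which multiplied by dz ∧ dw gives (-2*z) dy ∧ dz ∧ dw
Collecting like 3-forms: d(omega) = (-z) dx ∧ dy ∧ dz + (3*z) dx ∧ dz ∧ dw + (-2*z) dy ∧ dz ∧ dw.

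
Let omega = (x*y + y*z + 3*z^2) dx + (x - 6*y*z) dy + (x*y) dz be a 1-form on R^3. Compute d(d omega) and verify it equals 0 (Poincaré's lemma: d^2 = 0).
d(d omega) = 0

Step 1: d omega = sum_{i<j} (∂f_j/∂x_i - ∂f_i/∂x_j) dx_i ∧ dx_j:
  coeff of dx ∧ dy: -x - z + 1
  coeff of dx ∧ dz: -6*z
  coeff of dy ∧ dz: x + 6*y
Step 2: Apply d again to each 2-form coefficient. The only possible 3-form in R^3 is dx ∧ dy ∧ dz, with coefficient
  ∂(coeff of dy∧dz)/∂x - ∂(coeff of dx∧dz)/∂y + ∂(coeff of dx∧dy)/∂z
  = ∂/∂x (x + 6*y) - ∂/∂y (-6*z) + ∂/∂z (-x - z + 1).
Each of these terms simplifies to sums of mixed partials that cancel in pairs. The result is 0 (by equality of mixed partials for smooth functions — Schwarz / Clairaut).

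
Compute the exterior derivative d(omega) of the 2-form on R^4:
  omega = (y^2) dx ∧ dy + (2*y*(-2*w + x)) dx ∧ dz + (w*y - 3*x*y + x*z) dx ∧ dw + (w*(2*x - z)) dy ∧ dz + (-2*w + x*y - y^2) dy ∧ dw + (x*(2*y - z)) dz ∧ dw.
d(omega) = (6*w - 2*x) dx ∧ dy ∧ dz + (-x - 2*y - z) dx ∧ dz ∧ dw + (-w + 3*x + y) dx ∧ dy ∧ dw + (4*x - z) dy ∧ dz ∧ dw

For a 2-form omega = sum_{i<j} g_{ij} dx_i ∧ dx_j, the exterior derivative is
  d(omega) = sum_{i<j} d(g_{ij}) ∧ dx_i ∧ dx_j = sum_{i<j, k} (∂g_{ij}/∂x_k) dx_k ∧ dx_i ∧ dx_j.
Expand each term, using dx_k ∧ dx_i ∧ dx_j = sgn(permutation) dx_{(a)} ∧ dx_{(b)} ∧ dx_{(c)} with (a < b < c) sorted:
  d(2*y*(-2*w + x)) includes (∂/∂y)(2*y*(-2*w + x)) dy = (-4*w + 2*x) dy, which multiplied by dx ∧ dz gives (4*w - 2*x) dx ∧ dy ∧ dz
  d(2*y*(-2*w + x)) includes (∂/∂w)(2*y*(-2*w + x)) dw = (-4*y) dw, which multiplied by dx ∧ dz gives (-4*y) dx ∧ dz ∧ dw
  d(w*y - 3*x*y + x*z) includes (∂/∂y)(w*y - 3*x*y + x*z) dy = (w - 3*x) dy, which multiplied by dx ∧ dw gives (-w + 3*x) dx ∧ dy ∧ dw
  d(w*y - 3*x*y + x*z) includes (∂/∂z)(w*y - 3*x*y + x*z) dz = (x) dz, which multiplied by dx ∧ dw gives (-x) dx ∧ dz ∧ dw
  d(w*(2*x - z)) includes (∂/∂x)(w*(2*x - z)) dx = (2*w) dx, which multiplied by dy ∧ dz gives (2*w) dx ∧ dy ∧ dz
  d(w*(2*x - z)) includes (∂/∂w)(w*(2*x - z)) dw = (2*x - z) dw, which multiplied by dy ∧ dz gives (2*x - z) dy ∧ dz ∧ dw
  d(-2*w + x*y - y^2) includes (∂/∂x)(-2*w + x*y - y^2) dx = (y) dx, which multiplied by dy ∧ dw gives (y) dx ∧ dy ∧ dw
  d(x*(2*y - z)) includes (∂/∂x)(x*(2*y - z)) dx = (2*y - z) dx, which multiplied by dz ∧ dw gives (2*y - z) dx ∧ dz ∧ dw
  d(x*(2*y - z)) includes (∂/∂y)(x*(2*y - z)) dy = (2*x) dy, which multiplied by dz ∧ dw gives (2*x) dy ∧ dz ∧ dw
Collecting like 3-forms: d(omega) = (6*w - 2*x) dx ∧ dy ∧ dz + (-x - 2*y - z) dx ∧ dz ∧ dw + (-w + 3*x + y) dx ∧ dy ∧ dw + (4*x - z) dy ∧ dz ∧ dw.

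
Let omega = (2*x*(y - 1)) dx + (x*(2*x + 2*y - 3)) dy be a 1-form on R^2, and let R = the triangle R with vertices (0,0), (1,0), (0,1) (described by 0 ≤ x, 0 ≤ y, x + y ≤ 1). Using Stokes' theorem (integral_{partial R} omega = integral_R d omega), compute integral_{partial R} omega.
integral_(partial R) omega = -5/6

Stokes: integral_partial_R omega = integral_R d omega with d omega = (∂Q/∂x - ∂P/∂y) dx ∧ dy.
  ∂Q/∂x = 4*x + 2*y - 3
  ∂P/∂y = 2*x
  integrand = ∂Q/∂x - ∂P/∂y = 2*x + 2*y - 3.
Integrating over R: integral_0^1 integral_0^{1-x} (2*x + 2*y - 3) dy dx = -5/6.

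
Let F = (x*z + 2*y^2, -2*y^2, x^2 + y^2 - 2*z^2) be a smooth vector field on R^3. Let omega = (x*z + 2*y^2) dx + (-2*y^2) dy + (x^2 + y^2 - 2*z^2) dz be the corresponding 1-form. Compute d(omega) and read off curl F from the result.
d(omega) = (2*y) dy ∧ dz + (-x) dz ∧ dx + (-4*y) dx ∧ dy; curl F = (2*y, -x, -4*y)

d omega = sum_{i<j} (∂f_j/∂x_i - ∂f_i/∂x_j) dx_i ∧ dx_j. Under the identification (dy ∧ dz, dz ∧ dx, dx ∧ dy) ↔ (e_x, e_y, e_z), the coefficients are exactly the components of curl F. Compute:
  ∂R/∂y - ∂Q/∂z = (2*y) - (0) = 2*y
  ∂P/∂z - ∂R/∂x = (x) - (2*x) = -x
  ∂Q/∂x - ∂P/∂y = (0) - (4*y) = -4*y.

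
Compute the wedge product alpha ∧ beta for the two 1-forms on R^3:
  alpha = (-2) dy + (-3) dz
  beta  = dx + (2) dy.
alpha ∧ beta = (2) dx ∧ dy + (3) dx ∧ dz + (6) dy ∧ dz

Distribute the wedge, using dx_i ∧ dx_j = -dx_j ∧ dx_i and dx_i ∧ dx_i = 0. For each pair (i, j) with i < j, the coefficient of dx_i ∧ dx_j in alpha ∧ beta is (alpha_i * beta_j - alpha_j * beta_i). Collecting: alpha ∧ beta = (2) dx ∧ dy + (3) dx ∧ dz + (6) dy ∧ dz.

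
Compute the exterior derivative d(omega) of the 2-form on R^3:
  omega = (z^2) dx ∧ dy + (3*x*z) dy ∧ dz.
d(omega) = (5*z) dx ∧ dy ∧ dz

For a 2-form omega = sum_{i<j} g_{ij} dx_i ∧ dx_j, the exterior derivative is
  d(omega) = sum_{i<j} d(g_{ij}) ∧ dx_i ∧ dx_j = sum_{i<j, k} (∂g_{ij}/∂x_k) dx_k ∧ dx_i ∧ dx_j.
Expand each term, using dx_k ∧ dx_i ∧ dx_j = sgn(permutation) dx_{(a)} ∧ dx_{(b)} ∧ dx_{(c)} with (a < b < c) sorted:
  d(z^2) includes (∂/∂z)(z^2) dz = (2*z) dz, which multiplied by dx ∧ dy gives (2*z) dx ∧ dy ∧ dz
  d(3*x*z) includes (∂/∂x)(3*x*z) dx = (3*z) dx, which multiplied by dy ∧ dz gives (3*z) dx ∧ dy ∧ dz
Collecting like 3-forms: d(omega) = (5*z) dx ∧ dy ∧ dz.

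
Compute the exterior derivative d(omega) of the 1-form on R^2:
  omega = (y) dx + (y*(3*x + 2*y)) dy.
d(omega) = (3*y - 1) dx ∧ dy

For a 1-form omega = sum_i f_i dx_i, the exterior derivative is
  d(omega) = sum_{i < j} (∂f_j/∂x_i - ∂f_i/∂x_j) dx_i ∧ dx_j.
  coefficient of dx ∧ dy: ∂f_2/∂x - ∂f_1/∂y = ∂(y*(3*x + 2*y))/∂x - ∂(y)/∂y = 3*y - 1
Assembling: d(omega) = (3*y - 1) dx ∧ dy.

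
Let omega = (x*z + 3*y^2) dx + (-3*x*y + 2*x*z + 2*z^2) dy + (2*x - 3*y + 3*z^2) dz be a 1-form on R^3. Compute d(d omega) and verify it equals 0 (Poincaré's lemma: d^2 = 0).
d(d omega) = 0

Step 1: d omega = sum_{i<j} (∂f_j/∂x_i - ∂f_i/∂x_j) dx_i ∧ dx_j:
  coeff of dx ∧ dy: -9*y + 2*z
  coeff of dx ∧ dz: 2 - x
  coeff of dy ∧ dz: -2*x - 4*z - 3
Step 2: Apply d again to each 2-form coefficient. The only possible 3-form in R^3 is dx ∧ dy ∧ dz, with coefficient
  ∂(coeff of dy∧dz)/∂x - ∂(coeff of dx∧dz)/∂y + ∂(coeff of dx∧dy)/∂z
  = ∂/∂x (-2*x - 4*z - 3) - ∂/∂y (2 - x) + ∂/∂z (-9*y + 2*z).
Each of these terms simplifies to sums of mixed partials that cancel in pairs. The result is 0 (by equality of mixed partials for smooth functions — Schwarz / Clairaut).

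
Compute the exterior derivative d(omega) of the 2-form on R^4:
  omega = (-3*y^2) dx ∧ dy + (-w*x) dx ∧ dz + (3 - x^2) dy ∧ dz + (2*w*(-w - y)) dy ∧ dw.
d(omega) = (-x) dx ∧ dz ∧ dw + (-2*x) dx ∧ dy ∧ dz

For a 2-form omega = sum_{i<j} g_{ij} dx_i ∧ dx_j, the exterior derivative is
  d(omega) = sum_{i<j} d(g_{ij}) ∧ dx_i ∧ dx_j = sum_{i<j, k} (∂g_{ij}/∂x_k) dx_k ∧ dx_i ∧ dx_j.
Expand each term, using dx_k ∧ dx_i ∧ dx_j = sgn(permutation) dx_{(a)} ∧ dx_{(b)} ∧ dx_{(c)} with (a < b < c) sorted:
  d(-w*x) includes (∂/∂w)(-w*x) dw = (-x) dw, which multiplied by dx ∧ dz gives (-x) dx ∧ dz ∧ dw
  d(3 - x^2) includes (∂/∂x)(3 - x^2) dx = (-2*x) dx, which multiplied by dy ∧ dz gives (-2*x) dx ∧ dy ∧ dz
Collecting like 3-forms: d(omega) = (-x) dx ∧ dz ∧ dw + (-2*x) dx ∧ dy ∧ dz.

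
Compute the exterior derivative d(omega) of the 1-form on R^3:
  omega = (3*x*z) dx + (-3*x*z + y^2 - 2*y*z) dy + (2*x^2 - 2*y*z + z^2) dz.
d(omega) = (-3*z) dx ∧ dy + (x) dx ∧ dz + (3*x + 2*y - 2*z) dy ∧ dz

For a 1-form omega = sum_i f_i dx_i, the exterior derivative is
  d(omega) = sum_{i < j} (∂f_j/∂x_i - ∂f_i/∂x_j) dx_i ∧ dx_j.
  coefficient of dx ∧ dy: ∂f_2/∂x - ∂f_1/∂y = ∂(-3*x*z + y^2 - 2*y*z)/∂x - ∂(3*x*z)/∂y = -3*z
  coefficient of dx ∧ dz: ∂f_3/∂x - ∂f_1/∂z = ∂(2*x^2 - 2*y*z + z^2)/∂x - ∂(3*x*z)/∂z = x
  coefficient of dy ∧ dz: ∂f_3/∂y - ∂f_2/∂z = ∂(2*x^2 - 2*y*z + z^2)/∂y - ∂(-3*x*z + y^2 - 2*y*z)/∂z = 3*x + 2*y - 2*z
Assembling: d(omega) = (-3*z) dx ∧ dy + (x) dx ∧ dz + (3*x + 2*y - 2*z) dy ∧ dz.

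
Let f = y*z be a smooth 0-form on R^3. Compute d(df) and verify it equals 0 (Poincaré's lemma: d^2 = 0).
d(df) = 0

Step 1: df = sum_i (∂f/∂x_i) dx_i = (0) dx + (z) dy + (y) dz.
Step 2: Apply d again. Using the 1-form formula, the coefficient of dx ∧ dy in d(df) is ∂^2 f/∂x ∂y - ∂^2 f/∂y ∂x = (0) - (0) = 0 (equality of mixed partials for smooth f).
Similarly for dx ∧ dz and dy ∧ dz — all coefficients vanish. So d(df) = 0.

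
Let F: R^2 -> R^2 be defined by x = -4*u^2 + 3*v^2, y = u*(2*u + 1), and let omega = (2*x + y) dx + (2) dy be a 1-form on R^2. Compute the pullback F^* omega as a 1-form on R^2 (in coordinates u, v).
F^* omega = (48*u^3 - 8*u^2 - 48*u*v^2 + 8*u + 2) du + (6*v*(-6*u^2 + u + 6*v^2)) dv

Using F^*(f dg) = (f ∘ F) d(g ∘ F), substitute each coordinate x_i by F_i(u, v) in f_i, and replace dx_i by d F_i = (∂F_i/∂u) du + (∂F_i/∂v) dv.
  For the x component: f_1(F) = -6*u^2 + u + 6*v^2; d F_1 = (-8*u) du + (6*v) dv
  For the y component: f_2(F) = 2; d F_2 = (4*u + 1) du + (0) dv
Combining and collecting du, dv coefficients:
  coeff of du: 48*u^3 - 8*u^2 - 48*u*v^2 + 8*u + 2
  coeff of dv: 6*v*(-6*u^2 + u + 6*v^2)
F^* omega = (48*u^3 - 8*u^2 - 48*u*v^2 + 8*u + 2) du + (6*v*(-6*u^2 + u + 6*v^2)) dv.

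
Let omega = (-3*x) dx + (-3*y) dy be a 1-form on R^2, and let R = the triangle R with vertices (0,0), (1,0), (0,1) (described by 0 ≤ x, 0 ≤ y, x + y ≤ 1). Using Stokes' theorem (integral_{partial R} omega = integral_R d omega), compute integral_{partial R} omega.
integral_(partial R) omega = 0

Stokes: integral_partial_R omega = integral_R d omega with d omega = (∂Q/∂x - ∂P/∂y) dx ∧ dy.
  ∂Q/∂x = 0
  ∂P/∂y = 0
  integrand = ∂Q/∂x - ∂P/∂y = 0.
Integrating over R: integral_0^1 integral_0^{1-x} (0) dy dx = 0.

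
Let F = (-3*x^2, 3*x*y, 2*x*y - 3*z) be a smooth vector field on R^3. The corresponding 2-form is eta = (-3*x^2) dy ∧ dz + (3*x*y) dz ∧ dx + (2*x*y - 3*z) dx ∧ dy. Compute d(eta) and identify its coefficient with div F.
d(eta) = (-3*x - 3) dx ∧ dy ∧ dz; div F = -3*x - 3

For a 2-form in R^3 of the form above, applying d gives a 3-form with coefficient ∂P/∂x + ∂Q/∂y + ∂R/∂z:
  ∂P/∂x = -6*x
  ∂Q/∂y = 3*x
  ∂R/∂z = -3
Sum = -3*x - 3, which is exactly div F.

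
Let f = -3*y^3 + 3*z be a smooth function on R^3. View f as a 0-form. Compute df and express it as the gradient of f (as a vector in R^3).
df = (0) dx + (-9*y^2) dy + (3) dz; grad f = (0, -9*y^2, 3)

For a 0-form f, d f = (∂f/∂x) dx + (∂f/∂y) dy + (∂f/∂z) dz. The components of the vector representation are exactly the entries of grad f in Cartesian coordinates:
  ∂f/∂x = 0
  ∂f/∂y = -9*y^2
  ∂f/∂z = 3.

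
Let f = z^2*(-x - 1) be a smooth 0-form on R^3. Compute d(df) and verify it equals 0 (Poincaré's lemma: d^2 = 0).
d(df) = 0

Step 1: df = sum_i (∂f/∂x_i) dx_i = (-z^2) dx + (0) dy + (2*z*(-x - 1)) dz.
Step 2: Apply d again. Using the 1-form formula, the coefficient of dx ∧ dy in d(df) is ∂^2 f/∂x ∂y - ∂^2 f/∂y ∂x = (0) - (0) = 0 (equality of mixed partials for smooth f).
Similarly for dx ∧ dz and dy ∧ dz — all coefficients vanish. So d(df) = 0.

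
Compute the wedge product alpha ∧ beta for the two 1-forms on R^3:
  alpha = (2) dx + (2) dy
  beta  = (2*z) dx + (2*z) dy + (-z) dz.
alpha ∧ beta = (-2*z) dx ∧ dz + (-2*z) dy ∧ dz

Distribute the wedge, using dx_i ∧ dx_j = -dx_j ∧ dx_i and dx_i ∧ dx_i = 0. For each pair (i, j) with i < j, the coefficient of dx_i ∧ dx_j in alpha ∧ beta is (alpha_i * beta_j - alpha_j * beta_i). Collecting: alpha ∧ beta = (-2*z) dx ∧ dz + (-2*z) dy ∧ dz.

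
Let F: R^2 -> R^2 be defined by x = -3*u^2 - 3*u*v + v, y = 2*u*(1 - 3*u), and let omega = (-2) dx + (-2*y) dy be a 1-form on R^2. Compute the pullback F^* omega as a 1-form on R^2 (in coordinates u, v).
F^* omega = (-144*u^3 + 72*u^2 + 4*u + 6*v) du + (6*u - 2) dv

Using F^*(f dg) = (f ∘ F) d(g ∘ F), substitute each coordinate x_i by F_i(u, v) in f_i, and replace dx_i by d F_i = (∂F_i/∂u) du + (∂F_i/∂v) dv.
  For the x component: f_1(F) = -2; d F_1 = (-6*u - 3*v) du + (1 - 3*u) dv
  For the y component: f_2(F) = 4*u*(3*u - 1); d F_2 = (2 - 12*u) du + (0) dv
Combining and collecting du, dv coefficients:
  coeff of du: -144*u^3 + 72*u^2 + 4*u + 6*v
  coeff of dv: 6*u - 2
F^* omega = (-144*u^3 + 72*u^2 + 4*u + 6*v) du + (6*u - 2) dv.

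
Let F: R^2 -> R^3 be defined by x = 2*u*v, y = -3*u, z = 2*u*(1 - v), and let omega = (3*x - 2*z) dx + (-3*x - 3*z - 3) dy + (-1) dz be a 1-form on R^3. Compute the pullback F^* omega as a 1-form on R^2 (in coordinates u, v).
F^* omega = (20*u*v^2 - 8*u*v + 18*u + 2*v + 7) du + (2*u*(10*u*v - 4*u + 1)) dv

Using F^*(f dg) = (f ∘ F) d(g ∘ F), substitute each coordinate x_i by F_i(u, v) in f_i, and replace dx_i by d F_i = (∂F_i/∂u) du + (∂F_i/∂v) dv.
  For the x component: f_1(F) = 2*u*(5*v - 2); d F_1 = (2*v) du + (2*u) dv
  For the y component: f_2(F) = -6*u - 3; d F_2 = (-3) du + (0) dv
  For the z component: f_3(F) = -1; d F_3 = (2 - 2*v) du + (-2*u) dv
Combining and collecting du, dv coefficients:
  coeff of du: 20*u*v^2 - 8*u*v + 18*u + 2*v + 7
  coeff of dv: 2*u*(10*u*v - 4*u + 1)
F^* omega = (20*u*v^2 - 8*u*v + 18*u + 2*v + 7) du + (2*u*(10*u*v - 4*u + 1)) dv.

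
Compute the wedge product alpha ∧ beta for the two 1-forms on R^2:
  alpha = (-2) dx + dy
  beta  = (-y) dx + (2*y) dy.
alpha ∧ beta = (-3*y) dx ∧ dy

Distribute the wedge, using dx_i ∧ dx_j = -dx_j ∧ dx_i and dx_i ∧ dx_i = 0. For each pair (i, j) with i < j, the coefficient of dx_i ∧ dx_j in alpha ∧ beta is (alpha_i * beta_j - alpha_j * beta_i). Collecting: alpha ∧ beta = (-3*y) dx ∧ dy.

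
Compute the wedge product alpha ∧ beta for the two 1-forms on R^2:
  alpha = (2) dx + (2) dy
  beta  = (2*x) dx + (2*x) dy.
alpha ∧ beta = 0

Distribute the wedge, using dx_i ∧ dx_j = -dx_j ∧ dx_i and dx_i ∧ dx_i = 0. For each pair (i, j) with i < j, the coefficient of dx_i ∧ dx_j in alpha ∧ beta is (alpha_i * beta_j - alpha_j * beta_i). Collecting: alpha ∧ beta = 0.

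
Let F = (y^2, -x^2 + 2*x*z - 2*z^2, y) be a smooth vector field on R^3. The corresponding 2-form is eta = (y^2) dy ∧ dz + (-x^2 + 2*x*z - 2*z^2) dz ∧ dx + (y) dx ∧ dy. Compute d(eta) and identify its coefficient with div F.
d(eta) = (0) dx ∧ dy ∧ dz; div F = 0

For a 2-form in R^3 of the form above, applying d gives a 3-form with coefficient ∂P/∂x + ∂Q/∂y + ∂R/∂z:
  ∂P/∂x = 0
  ∂Q/∂y = 0
  ∂R/∂z = 0
Sum = 0, which is exactly div F.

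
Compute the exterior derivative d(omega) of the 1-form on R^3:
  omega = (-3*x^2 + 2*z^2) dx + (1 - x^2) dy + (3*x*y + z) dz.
d(omega) = (-2*x) dx ∧ dy + (3*y - 4*z) dx ∧ dz + (3*x) dy ∧ dz

For a 1-form omega = sum_i f_i dx_i, the exterior derivative is
  d(omega) = sum_{i < j} (∂f_j/∂x_i - ∂f_i/∂x_j) dx_i ∧ dx_j.
  coefficient of dx ∧ dy: ∂f_2/∂x - ∂f_1/∂y = ∂(1 - x^2)/∂x - ∂(-3*x^2 + 2*z^2)/∂y = -2*x
  coefficient of dx ∧ dz: ∂f_3/∂x - ∂f_1/∂z = ∂(3*x*y + z)/∂x - ∂(-3*x^2 + 2*z^2)/∂z = 3*y - 4*z
  coefficient of dy ∧ dz: ∂f_3/∂y - ∂f_2/∂z = ∂(3*x*y + z)/∂y - ∂(1 - x^2)/∂z = 3*x
Assembling: d(omega) = (-2*x) dx ∧ dy + (3*y - 4*z) dx ∧ dz + (3*x) dy ∧ dz.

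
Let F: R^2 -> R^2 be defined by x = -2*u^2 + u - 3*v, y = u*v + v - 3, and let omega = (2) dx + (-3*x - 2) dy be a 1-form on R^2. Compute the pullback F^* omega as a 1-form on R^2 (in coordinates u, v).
F^* omega = (6*u^2*v - 3*u*v - 8*u + 9*v^2 - 2*v + 2) du + (6*u^3 + 3*u^2 + 9*u*v - 5*u + 9*v - 8) dv

Using F^*(f dg) = (f ∘ F) d(g ∘ F), substitute each coordinate x_i by F_i(u, v) in f_i, and replace dx_i by d F_i = (∂F_i/∂u) du + (∂F_i/∂v) dv.
  For the x component: f_1(F) = 2; d F_1 = (1 - 4*u) du + (-3) dv
  For the y component: f_2(F) = 6*u^2 - 3*u + 9*v - 2; d F_2 = (v) du + (u + 1) dv
Combining and collecting du, dv coefficients:
  coeff of du: 6*u^2*v - 3*u*v - 8*u + 9*v^2 - 2*v + 2
  coeff of dv: 6*u^3 + 3*u^2 + 9*u*v - 5*u + 9*v - 8
F^* omega = (6*u^2*v - 3*u*v - 8*u + 9*v^2 - 2*v + 2) du + (6*u^3 + 3*u^2 + 9*u*v - 5*u + 9*v - 8) dv.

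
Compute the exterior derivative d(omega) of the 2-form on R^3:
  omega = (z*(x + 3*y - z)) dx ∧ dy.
d(omega) = (x + 3*y - 2*z) dx ∧ dy ∧ dz

For a 2-form omega = sum_{i<j} g_{ij} dx_i ∧ dx_j, the exterior derivative is
  d(omega) = sum_{i<j} d(g_{ij}) ∧ dx_i ∧ dx_j = sum_{i<j, k} (∂g_{ij}/∂x_k) dx_k ∧ dx_i ∧ dx_j.
Expand each term, using dx_k ∧ dx_i ∧ dx_j = sgn(permutation) dx_{(a)} ∧ dx_{(b)} ∧ dx_{(c)} with (a < b < c) sorted:
  d(z*(x + 3*y - z)) includes (∂/∂z)(z*(x + 3*y - z)) dz = (x + 3*y - 2*z) dz, which multiplied by dx ∧ dy gives (x + 3*y - 2*z) dx ∧ dy ∧ dz
Collecting like 3-forms: d(omega) = (x + 3*y - 2*z) dx ∧ dy ∧ dz.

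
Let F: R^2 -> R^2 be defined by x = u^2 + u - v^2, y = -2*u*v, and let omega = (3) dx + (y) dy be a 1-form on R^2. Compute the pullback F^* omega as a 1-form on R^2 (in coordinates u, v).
F^* omega = (4*u*v^2 + 6*u + 3) du + (2*v*(2*u^2 - 3)) dv

Using F^*(f dg) = (f ∘ F) d(g ∘ F), substitute each coordinate x_i by F_i(u, v) in f_i, and replace dx_i by d F_i = (∂F_i/∂u) du + (∂F_i/∂v) dv.
  For the x component: f_1(F) = 3; d F_1 = (2*u + 1) du + (-2*v) dv
  For the y component: f_2(F) = -2*u*v; d F_2 = (-2*v) du + (-2*u) dv
Combining and collecting du, dv coefficients:
  coeff of du: 4*u*v^2 + 6*u + 3
  coeff of dv: 2*v*(2*u^2 - 3)
F^* omega = (4*u*v^2 + 6*u + 3) du + (2*v*(2*u^2 - 3)) dv.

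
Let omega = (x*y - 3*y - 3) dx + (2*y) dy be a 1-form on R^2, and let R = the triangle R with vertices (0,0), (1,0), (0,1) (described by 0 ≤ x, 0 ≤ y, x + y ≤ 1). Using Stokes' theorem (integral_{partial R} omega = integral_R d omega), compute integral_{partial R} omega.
integral_(partial R) omega = 4/3

Stokes: integral_partial_R omega = integral_R d omega with d omega = (∂Q/∂x - ∂P/∂y) dx ∧ dy.
  ∂Q/∂x = 0
  ∂P/∂y = x - 3
  integrand = ∂Q/∂x - ∂P/∂y = 3 - x.
Integrating over R: integral_0^1 integral_0^{1-x} (3 - x) dy dx = 4/3.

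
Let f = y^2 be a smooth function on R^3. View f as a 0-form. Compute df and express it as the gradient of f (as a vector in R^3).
df = (0) dx + (2*y) dy + (0) dz; grad f = (0, 2*y, 0)

For a 0-form f, d f = (∂f/∂x) dx + (∂f/∂y) dy + (∂f/∂z) dz. The components of the vector representation are exactly the entries of grad f in Cartesian coordinates:
  ∂f/∂x = 0
  ∂f/∂y = 2*y
  ∂f/∂z = 0.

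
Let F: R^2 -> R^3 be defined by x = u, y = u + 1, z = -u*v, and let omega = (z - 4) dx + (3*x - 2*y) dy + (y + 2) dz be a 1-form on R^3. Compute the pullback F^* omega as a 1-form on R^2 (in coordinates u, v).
F^* omega = (-2*u*v + u - 3*v - 6) du + (u*(-u - 3)) dv

Using F^*(f dg) = (f ∘ F) d(g ∘ F), substitute each coordinate x_i by F_i(u, v) in f_i, and replace dx_i by d F_i = (∂F_i/∂u) du + (∂F_i/∂v) dv.
  For the x component: f_1(F) = -u*v - 4; d F_1 = (1) du + (0) dv
  For the y component: f_2(F) = u - 2; d F_2 = (1) du + (0) dv
  For the z component: f_3(F) = u + 3; d F_3 = (-v) du + (-u) dv
Combining and collecting du, dv coefficients:
  coeff of du: -2*u*v + u - 3*v - 6
  coeff of dv: u*(-u - 3)
F^* omega = (-2*u*v + u - 3*v - 6) du + (u*(-u - 3)) dv.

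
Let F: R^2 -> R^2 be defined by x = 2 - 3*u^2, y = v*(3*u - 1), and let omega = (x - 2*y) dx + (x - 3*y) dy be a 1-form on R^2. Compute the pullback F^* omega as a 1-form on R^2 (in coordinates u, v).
F^* omega = (18*u^3 + 27*u^2*v - 27*u*v^2 - 12*u*v - 12*u + 9*v^2 + 6*v) du + (-9*u^3 - 27*u^2*v + 3*u^2 + 18*u*v + 6*u - 3*v - 2) dv

Using F^*(f dg) = (f ∘ F) d(g ∘ F), substitute each coordinate x_i by F_i(u, v) in f_i, and replace dx_i by d F_i = (∂F_i/∂u) du + (∂F_i/∂v) dv.
  For the x component: f_1(F) = -3*u^2 - 6*u*v + 2*v + 2; d F_1 = (-6*u) du + (0) dv
  For the y component: f_2(F) = -3*u^2 - 9*u*v + 3*v + 2; d F_2 = (3*v) du + (3*u - 1) dv
Combining and collecting du, dv coefficients:
  coeff of du: 18*u^3 + 27*u^2*v - 27*u*v^2 - 12*u*v - 12*u + 9*v^2 + 6*v
  coeff of dv: -9*u^3 - 27*u^2*v + 3*u^2 + 18*u*v + 6*u - 3*v - 2
F^* omega = (18*u^3 + 27*u^2*v - 27*u*v^2 - 12*u*v - 12*u + 9*v^2 + 6*v) du + (-9*u^3 - 27*u^2*v + 3*u^2 + 18*u*v + 6*u - 3*v - 2) dv.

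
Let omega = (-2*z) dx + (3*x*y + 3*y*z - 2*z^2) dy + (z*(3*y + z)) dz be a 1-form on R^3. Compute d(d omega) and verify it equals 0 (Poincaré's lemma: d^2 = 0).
d(d omega) = 0

Step 1: d omega = sum_{i<j} (∂f_j/∂x_i - ∂f_i/∂x_j) dx_i ∧ dx_j:
  coeff of dx ∧ dy: 3*y
  coeff of dx ∧ dz: 2
  coeff of dy ∧ dz: -3*y + 7*z
Step 2: Apply d again to each 2-form coefficient. The only possible 3-form in R^3 is dx ∧ dy ∧ dz, with coefficient
  ∂(coeff of dy∧dz)/∂x - ∂(coeff of dx∧dz)/∂y + ∂(coeff of dx∧dy)/∂z
  = ∂/∂x (-3*y + 7*z) - ∂/∂y (2) + ∂/∂z (3*y).
Each of these terms simplifies to sums of mixed partials that cancel in pairs. The result is 0 (by equality of mixed partials for smooth functions — Schwarz / Clairaut).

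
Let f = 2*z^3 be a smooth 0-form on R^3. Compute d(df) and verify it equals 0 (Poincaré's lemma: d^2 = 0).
d(df) = 0

Step 1: df = sum_i (∂f/∂x_i) dx_i = (0) dx + (0) dy + (6*z^2) dz.
Step 2: Apply d again. Using the 1-form formula, the coefficient of dx ∧ dy in d(df) is ∂^2 f/∂x ∂y - ∂^2 f/∂y ∂x = (0) - (0) = 0 (equality of mixed partials for smooth f).
Similarly for dx ∧ dz and dy ∧ dz — all coefficients vanish. So d(df) = 0.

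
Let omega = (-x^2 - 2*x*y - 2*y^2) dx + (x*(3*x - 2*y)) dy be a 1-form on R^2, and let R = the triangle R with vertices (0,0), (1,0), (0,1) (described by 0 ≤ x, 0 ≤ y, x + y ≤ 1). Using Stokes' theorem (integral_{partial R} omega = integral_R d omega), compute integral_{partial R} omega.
integral_(partial R) omega = 5/3

Stokes: integral_partial_R omega = integral_R d omega with d omega = (∂Q/∂x - ∂P/∂y) dx ∧ dy.
  ∂Q/∂x = 6*x - 2*y
  ∂P/∂y = -2*x - 4*y
  integrand = ∂Q/∂x - ∂P/∂y = 8*x + 2*y.
Integrating over R: integral_0^1 integral_0^{1-x} (8*x + 2*y) dy dx = 5/3.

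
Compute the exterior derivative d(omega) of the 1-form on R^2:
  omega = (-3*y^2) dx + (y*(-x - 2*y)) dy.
d(omega) = (5*y) dx ∧ dy

For a 1-form omega = sum_i f_i dx_i, the exterior derivative is
  d(omega) = sum_{i < j} (∂f_j/∂x_i - ∂f_i/∂x_j) dx_i ∧ dx_j.
  coefficient of dx ∧ dy: ∂f_2/∂x - ∂f_1/∂y = ∂(y*(-x - 2*y))/∂x - ∂(-3*y^2)/∂y = 5*y
Assembling: d(omega) = (5*y) dx ∧ dy.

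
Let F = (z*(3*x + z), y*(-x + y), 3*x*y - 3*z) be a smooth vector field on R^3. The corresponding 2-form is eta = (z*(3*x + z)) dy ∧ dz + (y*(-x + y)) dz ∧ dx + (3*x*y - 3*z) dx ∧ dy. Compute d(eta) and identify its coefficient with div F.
d(eta) = (-x + 2*y + 3*z - 3) dx ∧ dy ∧ dz; div F = -x + 2*y + 3*z - 3

For a 2-form in R^3 of the form above, applying d gives a 3-form with coefficient ∂P/∂x + ∂Q/∂y + ∂R/∂z:
  ∂P/∂x = 3*z
  ∂Q/∂y = -x + 2*y
  ∂R/∂z = -3
Sum = -x + 2*y + 3*z - 3, which is exactly div F.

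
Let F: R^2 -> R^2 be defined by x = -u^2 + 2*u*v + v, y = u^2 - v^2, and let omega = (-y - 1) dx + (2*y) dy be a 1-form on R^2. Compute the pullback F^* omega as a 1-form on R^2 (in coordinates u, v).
F^* omega = (6*u^3 - 2*u^2*v - 6*u*v^2 + 2*u + 2*v^3 - 2*v) du + (-2*u^3 - 4*u^2*v - u^2 + 2*u*v^2 - 2*u + 4*v^3 + v^2 - 1) dv

Using F^*(f dg) = (f ∘ F) d(g ∘ F), substitute each coordinate x_i by F_i(u, v) in f_i, and replace dx_i by d F_i = (∂F_i/∂u) du + (∂F_i/∂v) dv.
  For the x component: f_1(F) = -u^2 + v^2 - 1; d F_1 = (-2*u + 2*v) du + (2*u + 1) dv
  For the y component: f_2(F) = 2*u^2 - 2*v^2; d F_2 = (2*u) du + (-2*v) dv
Combining and collecting du, dv coefficients:
  coeff of du: 6*u^3 - 2*u^2*v - 6*u*v^2 + 2*u + 2*v^3 - 2*v
  coeff of dv: -2*u^3 - 4*u^2*v - u^2 + 2*u*v^2 - 2*u + 4*v^3 + v^2 - 1
F^* omega = (6*u^3 - 2*u^2*v - 6*u*v^2 + 2*u + 2*v^3 - 2*v) du + (-2*u^3 - 4*u^2*v - u^2 + 2*u*v^2 - 2*u + 4*v^3 + v^2 - 1) dv.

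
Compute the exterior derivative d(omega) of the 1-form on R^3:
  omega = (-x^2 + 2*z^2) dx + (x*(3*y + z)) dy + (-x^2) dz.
d(omega) = (3*y + z) dx ∧ dy + (-2*x - 4*z) dx ∧ dz + (-x) dy ∧ dz

For a 1-form omega = sum_i f_i dx_i, the exterior derivative is
  d(omega) = sum_{i < j} (∂f_j/∂x_i - ∂f_i/∂x_j) dx_i ∧ dx_j.
  coefficient of dx ∧ dy: ∂f_2/∂x - ∂f_1/∂y = ∂(x*(3*y + z))/∂x - ∂(-x^2 + 2*z^2)/∂y = 3*y + z
  coefficient of dx ∧ dz: ∂f_3/∂x - ∂f_1/∂z = ∂(-x^2)/∂x - ∂(-x^2 + 2*z^2)/∂z = -2*x - 4*z
  coefficient of dy ∧ dz: ∂f_3/∂y - ∂f_2/∂z = ∂(-x^2)/∂y - ∂(x*(3*y + z))/∂z = -x
Assembling: d(omega) = (3*y + z) dx ∧ dy + (-2*x - 4*z) dx ∧ dz + (-x) dy ∧ dz.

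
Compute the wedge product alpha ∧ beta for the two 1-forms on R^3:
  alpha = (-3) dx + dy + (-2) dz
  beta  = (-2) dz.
alpha ∧ beta = (6) dx ∧ dz + (-2) dy ∧ dz

Distribute the wedge, using dx_i ∧ dx_j = -dx_j ∧ dx_i and dx_i ∧ dx_i = 0. For each pair (i, j) with i < j, the coefficient of dx_i ∧ dx_j in alpha ∧ beta is (alpha_i * beta_j - alpha_j * beta_i). Collecting: alpha ∧ beta = (6) dx ∧ dz + (-2) dy ∧ dz.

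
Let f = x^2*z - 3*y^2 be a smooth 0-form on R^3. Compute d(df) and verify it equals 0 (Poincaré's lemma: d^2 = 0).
d(df) = 0

Step 1: df = sum_i (∂f/∂x_i) dx_i = (2*x*z) dx + (-6*y) dy + (x^2) dz.
Step 2: Apply d again. Using the 1-form formula, the coefficient of dx ∧ dy in d(df) is ∂^2 f/∂x ∂y - ∂^2 f/∂y ∂x = (0) - (0) = 0 (equality of mixed partials for smooth f).
Similarly for dx ∧ dz and dy ∧ dz — all coefficients vanish. So d(df) = 0.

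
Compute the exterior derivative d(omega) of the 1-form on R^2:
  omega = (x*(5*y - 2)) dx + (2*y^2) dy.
d(omega) = (-5*x) dx ∧ dy

For a 1-form omega = sum_i f_i dx_i, the exterior derivative is
  d(omega) = sum_{i < j} (∂f_j/∂x_i - ∂f_i/∂x_j) dx_i ∧ dx_j.
  coefficient of dx ∧ dy: ∂f_2/∂x - ∂f_1/∂y = ∂(2*y^2)/∂x - ∂(x*(5*y - 2))/∂y = -5*x
Assembling: d(omega) = (-5*x) dx ∧ dy.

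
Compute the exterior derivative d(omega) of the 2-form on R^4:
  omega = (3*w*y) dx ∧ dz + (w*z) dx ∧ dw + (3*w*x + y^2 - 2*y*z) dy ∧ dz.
d(omega) = (-w + 3*y) dx ∧ dz ∧ dw + (3*x) dy ∧ dz ∧ dw

For a 2-form omega = sum_{i<j} g_{ij} dx_i ∧ dx_j, the exterior derivative is
  d(omega) = sum_{i<j} d(g_{ij}) ∧ dx_i ∧ dx_j = sum_{i<j, k} (∂g_{ij}/∂x_k) dx_k ∧ dx_i ∧ dx_j.
Expand each term, using dx_k ∧ dx_i ∧ dx_j = sgn(permutation) dx_{(a)} ∧ dx_{(b)} ∧ dx_{(c)} with (a < b < c) sorted:
  d(3*w*y) includes (∂/∂y)(3*w*y) dy = (3*w) dy, which multiplied by dx ∧ dz gives (-3*w) dx ∧ dy ∧ dz
  d(3*w*y) includes (∂/∂w)(3*w*y) dw = (3*y) dw, which multiplied by dx ∧ dz gives (3*y) dx ∧ dz ∧ dw
  d(w*z) includes (∂/∂z)(w*z) dz = (w) dz, which multiplied by dx ∧ dw gives (-w) dx ∧ dz ∧ dw
  d(3*w*x + y^2 - 2*y*z) includes (∂/∂x)(3*w*x + y^2 - 2*y*z) dx = (3*w) dx, which multiplied by dy ∧ dz gives (3*w) dx ∧ dy ∧ dz
  d(3*w*x + y^2 - 2*y*z) includes (∂/∂w)(3*w*x + y^2 - 2*y*z) dw = (3*x) dw, which multiplied by dy ∧ dz gives (3*x) dy ∧ dz ∧ dw
Collecting like 3-forms: d(omega) = (-w + 3*y) dx ∧ dz ∧ dw + (3*x) dy ∧ dz ∧ dw.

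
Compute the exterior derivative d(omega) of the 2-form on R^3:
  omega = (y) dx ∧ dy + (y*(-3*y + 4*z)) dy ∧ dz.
d(omega) = 0

For a 2-form omega = sum_{i<j} g_{ij} dx_i ∧ dx_j, the exterior derivative is
  d(omega) = sum_{i<j} d(g_{ij}) ∧ dx_i ∧ dx_j = sum_{i<j, k} (∂g_{ij}/∂x_k) dx_k ∧ dx_i ∧ dx_j.
Expand each term, using dx_k ∧ dx_i ∧ dx_j = sgn(permutation) dx_{(a)} ∧ dx_{(b)} ∧ dx_{(c)} with (a < b < c) sorted:

Collecting like 3-forms: d(omega) = 0.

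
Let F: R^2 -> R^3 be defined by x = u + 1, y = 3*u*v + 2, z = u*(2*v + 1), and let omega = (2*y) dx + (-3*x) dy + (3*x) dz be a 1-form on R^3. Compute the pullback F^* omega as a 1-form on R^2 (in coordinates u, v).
F^* omega = (3*u*v + 3*u - 3*v + 7) du + (3*u*(-u - 1)) dv

Using F^*(f dg) = (f ∘ F) d(g ∘ F), substitute each coordinate x_i by F_i(u, v) in f_i, and replace dx_i by d F_i = (∂F_i/∂u) du + (∂F_i/∂v) dv.
  For the x component: f_1(F) = 6*u*v + 4; d F_1 = (1) du + (0) dv
  For the y component: f_2(F) = -3*u - 3; d F_2 = (3*v) du + (3*u) dv
  For the z component: f_3(F) = 3*u + 3; d F_3 = (2*v + 1) du + (2*u) dv
Combining and collecting du, dv coefficients:
  coeff of du: 3*u*v + 3*u - 3*v + 7
  coeff of dv: 3*u*(-u - 1)
F^* omega = (3*u*v + 3*u - 3*v + 7) du + (3*u*(-u - 1)) dv.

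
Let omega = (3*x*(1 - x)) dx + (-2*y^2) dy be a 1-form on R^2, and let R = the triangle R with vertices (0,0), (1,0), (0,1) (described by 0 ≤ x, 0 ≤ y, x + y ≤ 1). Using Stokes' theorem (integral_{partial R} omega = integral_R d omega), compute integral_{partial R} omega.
integral_(partial R) omega = 0

Stokes: integral_partial_R omega = integral_R d omega with d omega = (∂Q/∂x - ∂P/∂y) dx ∧ dy.
  ∂Q/∂x = 0
  ∂P/∂y = 0
  integrand = ∂Q/∂x - ∂P/∂y = 0.
Integrating over R: integral_0^1 integral_0^{1-x} (0) dy dx = 0.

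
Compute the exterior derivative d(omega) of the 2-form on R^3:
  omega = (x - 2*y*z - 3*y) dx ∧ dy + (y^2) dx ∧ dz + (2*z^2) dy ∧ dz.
d(omega) = (-4*y) dx ∧ dy ∧ dz

For a 2-form omega = sum_{i<j} g_{ij} dx_i ∧ dx_j, the exterior derivative is
  d(omega) = sum_{i<j} d(g_{ij}) ∧ dx_i ∧ dx_j = sum_{i<j, k} (∂g_{ij}/∂x_k) dx_k ∧ dx_i ∧ dx_j.
Expand each term, using dx_k ∧ dx_i ∧ dx_j = sgn(permutation) dx_{(a)} ∧ dx_{(b)} ∧ dx_{(c)} with (a < b < c) sorted:
  d(x - 2*y*z - 3*y) includes (∂/∂z)(x - 2*y*z - 3*y) dz = (-2*y) dz, which multiplied by dx ∧ dy gives (-2*y) dx ∧ dy ∧ dz
  d(y^2) includes (∂/∂y)(y^2) dy = (2*y) dy, which multiplied by dx ∧ dz gives (-2*y) dx ∧ dy ∧ dz
Collecting like 3-forms: d(omega) = (-4*y) dx ∧ dy ∧ dz.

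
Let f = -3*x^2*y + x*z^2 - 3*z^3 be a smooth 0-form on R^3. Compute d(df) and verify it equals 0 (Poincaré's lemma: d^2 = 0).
d(df) = 0

Step 1: df = sum_i (∂f/∂x_i) dx_i = (-6*x*y + z^2) dx + (-3*x^2) dy + (z*(2*x - 9*z)) dz.
Step 2: Apply d again. Using the 1-form formula, the coefficient of dx ∧ dy in d(df) is ∂^2 f/∂x ∂y - ∂^2 f/∂y ∂x = (-6*x) - (-6*x) = 0 (equality of mixed partials for smooth f).
Similarly for dx ∧ dz and dy ∧ dz — all coefficients vanish. So d(df) = 0.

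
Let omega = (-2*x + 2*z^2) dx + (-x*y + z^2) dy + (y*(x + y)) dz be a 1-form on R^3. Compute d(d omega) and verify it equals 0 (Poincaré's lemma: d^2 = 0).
d(d omega) = 0

Step 1: d omega = sum_{i<j} (∂f_j/∂x_i - ∂f_i/∂x_j) dx_i ∧ dx_j:
  coeff of dx ∧ dy: -y
  coeff of dx ∧ dz: y - 4*z
  coeff of dy ∧ dz: x + 2*y - 2*z
Step 2: Apply d again to each 2-form coefficient. The only possible 3-form in R^3 is dx ∧ dy ∧ dz, with coefficient
  ∂(coeff of dy∧dz)/∂x - ∂(coeff of dx∧dz)/∂y + ∂(coeff of dx∧dy)/∂z
  = ∂/∂x (x + 2*y - 2*z) - ∂/∂y (y - 4*z) + ∂/∂z (-y).
Each of these terms simplifies to sums of mixed partials that cancel in pairs. The result is 0 (by equality of mixed partials for smooth functions — Schwarz / Clairaut).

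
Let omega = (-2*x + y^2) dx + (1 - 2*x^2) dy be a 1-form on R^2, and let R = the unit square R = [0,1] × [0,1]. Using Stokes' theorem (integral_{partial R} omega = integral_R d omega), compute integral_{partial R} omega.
integral_(partial R) omega = -3

Stokes: integral_partial_R omega = integral_R d omega with d omega = (∂Q/∂x - ∂P/∂y) dx ∧ dy.
  ∂Q/∂x = -4*x
  ∂P/∂y = 2*y
  integrand = ∂Q/∂x - ∂P/∂y = -4*x - 2*y.
Integrating over R: integral_0^1 integral_0^1 (-4*x - 2*y) dx dy = -3.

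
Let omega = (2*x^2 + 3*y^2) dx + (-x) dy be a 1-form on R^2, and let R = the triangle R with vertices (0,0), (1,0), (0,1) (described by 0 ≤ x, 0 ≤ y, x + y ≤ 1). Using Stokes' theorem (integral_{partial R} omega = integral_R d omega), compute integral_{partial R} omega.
integral_(partial R) omega = -3/2

Stokes: integral_partial_R omega = integral_R d omega with d omega = (∂Q/∂x - ∂P/∂y) dx ∧ dy.
  ∂Q/∂x = -1
  ∂P/∂y = 6*y
  integrand = ∂Q/∂x - ∂P/∂y = -6*y - 1.
Integrating over R: integral_0^1 integral_0^{1-x} (-6*y - 1) dy dx = -3/2.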